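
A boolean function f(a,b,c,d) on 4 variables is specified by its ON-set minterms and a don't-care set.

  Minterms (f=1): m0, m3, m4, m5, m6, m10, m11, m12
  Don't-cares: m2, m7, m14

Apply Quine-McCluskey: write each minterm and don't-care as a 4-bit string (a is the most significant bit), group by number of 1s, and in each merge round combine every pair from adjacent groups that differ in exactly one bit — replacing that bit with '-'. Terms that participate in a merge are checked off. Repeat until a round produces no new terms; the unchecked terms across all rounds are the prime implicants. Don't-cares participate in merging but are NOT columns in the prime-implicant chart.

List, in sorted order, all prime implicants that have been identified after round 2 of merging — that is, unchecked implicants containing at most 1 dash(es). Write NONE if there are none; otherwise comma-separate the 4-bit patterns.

size-2^0 implicants → 0000(✓)  0010(✓)  0011(✓)  0100(✓)  0101(✓)  0110(✓)  0111(✓)  1010(✓)  1011(✓)  1100(✓)  1110(✓)
size-2^1 implicants → -010(✓)  -011(✓)  -100(✓)  -110(✓)  0-00(✓)  0-10(✓)  0-11(✓)  00-0(✓)  001-(✓)  01-0(✓)  01-1(✓)  010-(✓)  011-(✓)  1-10(✓)  101-(✓)  11-0(✓)
size-2^2 implicants → --10  -01-  -1-0  0--0  0-1-  01--
Unchecked terms (primes): --10, -01-, -1-0, 0--0, 0-1-, 01--

NONE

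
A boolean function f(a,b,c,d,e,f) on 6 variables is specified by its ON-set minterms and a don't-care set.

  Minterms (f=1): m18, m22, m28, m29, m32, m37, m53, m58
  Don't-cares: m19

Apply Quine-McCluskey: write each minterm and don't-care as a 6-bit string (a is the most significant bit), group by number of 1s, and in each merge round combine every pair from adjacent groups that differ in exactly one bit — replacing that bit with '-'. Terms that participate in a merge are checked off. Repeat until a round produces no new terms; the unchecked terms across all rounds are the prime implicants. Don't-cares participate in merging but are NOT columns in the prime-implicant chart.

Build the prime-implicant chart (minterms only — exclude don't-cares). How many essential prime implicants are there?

size-2^0 implicants → 010010(✓)  010011(✓)  010110(✓)  011100(✓)  011101(✓)  100000  100101(✓)  110101(✓)  111010
size-2^1 implicants → 010-10  01001-  01110-  1-0101
Unchecked terms (primes): 010-10, 01001-, 01110-, 1-0101, 100000, 111010
Minterm coverage:
  m18 ⊆ 010-10,01001-
  m22 ⊆ 010-10 [E]
  m28 ⊆ 01110- [E]
  m29 ⊆ 01110- [E]
  m32 ⊆ 100000 [E]
  m37 ⊆ 1-0101 [E]
  m53 ⊆ 1-0101 [E]
  m58 ⊆ 111010 [E]
E = {010-10, 01110-, 1-0101, 100000, 111010}

5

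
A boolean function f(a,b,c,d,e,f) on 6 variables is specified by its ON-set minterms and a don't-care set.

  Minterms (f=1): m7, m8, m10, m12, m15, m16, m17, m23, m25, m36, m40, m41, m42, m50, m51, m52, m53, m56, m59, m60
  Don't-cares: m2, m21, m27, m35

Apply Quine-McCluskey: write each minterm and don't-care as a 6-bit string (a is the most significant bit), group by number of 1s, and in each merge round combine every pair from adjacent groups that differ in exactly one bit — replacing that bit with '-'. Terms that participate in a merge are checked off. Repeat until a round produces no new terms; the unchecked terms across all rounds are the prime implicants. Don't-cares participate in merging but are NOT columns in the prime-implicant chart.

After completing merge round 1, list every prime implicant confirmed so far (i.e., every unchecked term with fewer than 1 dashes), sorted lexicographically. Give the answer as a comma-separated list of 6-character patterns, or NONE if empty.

NONE

Round 0: 000010✓ 000111✓ 001000✓ 001010✓ 001100✓ 001111✓ 010000✓ 010001✓ 010101✓ 010111✓ 011001✓ 011011✓ 100011✓ 100100✓ 101000✓ 101001✓ 101010✓ 110010✓ 110011✓ 110100✓ 110101✓ 111000✓ 111011✓ 111100✓
Round 1: -01000✓ -01010✓ -10101 -11011 0-0111 00-010 00-111 001-00 0010-0✓ 01-001 010-01 01000- 0101-1 0110-1 1-0011 1-0100 1-1000 1010-0✓ 10100- 11-011 11-100 11001- 11010- 111-00
Round 2: -010-0
PIs = {-010-0, -10101, -11011, 0-0111, 00-010, 00-111, 001-00, 01-001, 010-01, 01000-, 0101-1, 0110-1, 1-0011, 1-0100, 1-1000, 10100-, 11-011, 11-100, 11001-, 11010-, 111-00}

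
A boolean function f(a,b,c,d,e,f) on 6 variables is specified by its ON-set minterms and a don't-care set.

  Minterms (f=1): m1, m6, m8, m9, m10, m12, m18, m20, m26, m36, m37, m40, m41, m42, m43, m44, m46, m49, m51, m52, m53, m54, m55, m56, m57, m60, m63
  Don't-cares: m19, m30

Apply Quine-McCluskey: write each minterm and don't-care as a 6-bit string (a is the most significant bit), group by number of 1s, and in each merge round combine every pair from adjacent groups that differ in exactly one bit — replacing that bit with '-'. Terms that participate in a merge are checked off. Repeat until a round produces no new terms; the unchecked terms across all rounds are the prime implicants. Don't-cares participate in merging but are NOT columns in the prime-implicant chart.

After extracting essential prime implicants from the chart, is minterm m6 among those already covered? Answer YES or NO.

[col 0] 000001*, 000110, 001000*, 001001*, 001010*, 001100*, 010010*, 010011*, 010100*, 011010*, 011110*, 100100*, 100101*, 101000*, 101001*, 101010*, 101011*, 101100*, 101110*, 110001*, 110011*, 110100*, 110101*, 110110*, 110111*, 111000*, 111001*, 111100*, 111111*
[col 1] -01000*, -01001*, -01010*, -01100*, -10011, -10100, 0-1010, 00-001, 001-00*, 0010-0*, 00100-*, 01-010, 01001-, 011-10, 1-0100*, 1-0101*, 1-1000*, 1-1001*, 1-1100*, 10-100*, 10010-*, 101-00*, 101-10*, 1010-0*, 1010-1*, 10100-*, 10101-*, 1011-0*, 11-001, 11-100*, 11-111, 110-01*, 110-11*, 1100-1*, 1101-0*, 1101-1*, 11010-*, 11011-*, 111-00*, 11100-*
[col 2] -01-00, -010-0, -0100-, 1--100, 1-010-, 1-1-00, 1-100-, 101--0, 1010--, 110--1, 1101--
Prime implicants: -01-00, -010-0, -0100-, -10011, -10100, 0-1010, 00-001, 000110, 01-010, 01001-, 011-10, 1--100, 1-010-, 1-1-00, 1-100-, 101--0, 1010--, 11-001, 11-111, 110--1, 1101--
PI chart (minterm → PIs covering it):
  1 | 00-001  (sole → essential)
  6 | 000110  (sole → essential)
  8 | -01-00,-010-0,-0100-
  9 | -0100-,00-001
  10 | -010-0,0-1010
  12 | -01-00  (sole → essential)
  18 | 01-010,01001-
  20 | -10100  (sole → essential)
  26 | 0-1010,01-010,011-10
  36 | 1--100,1-010-
  37 | 1-010-  (sole → essential)
  40 | -01-00,-010-0,-0100-,1-1-00,1-100-,101--0,1010--
  41 | -0100-,1-100-,1010--
  42 | -010-0,101--0,1010--
  43 | 1010--  (sole → essential)
  44 | -01-00,1--100,1-1-00,101--0
  46 | 101--0  (sole → essential)
  49 | 11-001,110--1
  51 | -10011,110--1
  52 | -10100,1--100,1-010-,1101--
  53 | 1-010-,110--1,1101--
  54 | 1101--  (sole → essential)
  55 | 11-111,110--1,1101--
  56 | 1-1-00,1-100-
  57 | 1-100-,11-001
  60 | 1--100,1-1-00
  63 | 11-111  (sole → essential)
Essential prime implicants: -01-00, -10100, 00-001, 000110, 1-010-, 101--0, 1010--, 11-111, 1101--

YES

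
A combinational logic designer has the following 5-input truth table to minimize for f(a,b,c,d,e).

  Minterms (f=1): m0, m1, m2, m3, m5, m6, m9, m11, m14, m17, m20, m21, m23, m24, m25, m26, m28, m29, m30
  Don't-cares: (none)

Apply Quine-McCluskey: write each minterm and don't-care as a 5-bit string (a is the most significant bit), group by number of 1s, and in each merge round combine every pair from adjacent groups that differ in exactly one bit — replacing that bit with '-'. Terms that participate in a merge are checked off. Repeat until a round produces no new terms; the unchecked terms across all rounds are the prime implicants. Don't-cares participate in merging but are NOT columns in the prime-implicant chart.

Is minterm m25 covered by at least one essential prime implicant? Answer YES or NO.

NO

size-2^0 implicants → 00000(✓)  00001(✓)  00010(✓)  00011(✓)  00101(✓)  00110(✓)  01001(✓)  01011(✓)  01110(✓)  10001(✓)  10100(✓)  10101(✓)  10111(✓)  11000(✓)  11001(✓)  11010(✓)  11100(✓)  11101(✓)  11110(✓)
size-2^1 implicants → -0001(✓)  -0101(✓)  -1001(✓)  -1110  0-001(✓)  0-011(✓)  0-110  00-01(✓)  00-10  000-0(✓)  000-1(✓)  0000-(✓)  0001-(✓)  010-1(✓)  1-001(✓)  1-100(✓)  1-101(✓)  10-01(✓)  101-1  1010-(✓)  11-00(✓)  11-01(✓)  11-10(✓)  110-0(✓)  1100-(✓)  111-0(✓)  1110-(✓)
size-2^2 implicants → --001  -0-01  0-0-1  000--  1--01  1-10-  11--0  11-0-
Unchecked terms (primes): --001, -0-01, -1110, 0-0-1, 0-110, 00-10, 000--, 1--01, 1-10-, 101-1, 11--0, 11-0-
Minterm coverage:
  m0 ⊆ 000-- [E]
  m1 ⊆ --001,-0-01,0-0-1,000--
  m2 ⊆ 00-10,000--
  m3 ⊆ 0-0-1,000--
  m5 ⊆ -0-01 [E]
  m6 ⊆ 0-110,00-10
  m9 ⊆ --001,0-0-1
  m11 ⊆ 0-0-1 [E]
  m14 ⊆ -1110,0-110
  m17 ⊆ --001,-0-01,1--01
  m20 ⊆ 1-10- [E]
  m21 ⊆ -0-01,1--01,1-10-,101-1
  m23 ⊆ 101-1 [E]
  m24 ⊆ 11--0,11-0-
  m25 ⊆ --001,1--01,11-0-
  m26 ⊆ 11--0 [E]
  m28 ⊆ 1-10-,11--0,11-0-
  m29 ⊆ 1--01,1-10-,11-0-
  m30 ⊆ -1110,11--0
E = {-0-01, 0-0-1, 000--, 1-10-, 101-1, 11--0}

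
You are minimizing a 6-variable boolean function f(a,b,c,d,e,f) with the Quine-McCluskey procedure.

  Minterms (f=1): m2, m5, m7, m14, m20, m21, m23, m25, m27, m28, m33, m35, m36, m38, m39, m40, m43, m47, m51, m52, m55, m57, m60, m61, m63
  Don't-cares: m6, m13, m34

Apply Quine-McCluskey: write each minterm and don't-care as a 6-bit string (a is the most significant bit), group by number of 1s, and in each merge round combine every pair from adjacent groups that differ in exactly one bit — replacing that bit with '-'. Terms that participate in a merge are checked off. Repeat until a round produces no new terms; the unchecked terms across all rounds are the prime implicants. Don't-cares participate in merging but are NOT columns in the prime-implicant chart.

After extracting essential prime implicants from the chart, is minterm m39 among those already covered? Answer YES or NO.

YES

size-2^0 implicants → 000010(✓)  000101(✓)  000110(✓)  000111(✓)  001101(✓)  001110(✓)  010100(✓)  010101(✓)  010111(✓)  011001(✓)  011011(✓)  011100(✓)  100001(✓)  100010(✓)  100011(✓)  100100(✓)  100110(✓)  100111(✓)  101000  101011(✓)  101111(✓)  110011(✓)  110100(✓)  110111(✓)  111001(✓)  111100(✓)  111101(✓)  111111(✓)
size-2^1 implicants → -00010(✓)  -00110(✓)  -00111(✓)  -10100(✓)  -10111(✓)  -11001  -11100(✓)  0-0101(✓)  0-0111(✓)  00-101  00-110  000-10(✓)  0001-1(✓)  00011-(✓)  01-100(✓)  0101-1(✓)  01010-  0110-1  1-0011(✓)  1-0100  1-0111(✓)  1-1111(✓)  10-011(✓)  10-111(✓)  100-10(✓)  100-11(✓)  1000-1  10001-(✓)  1001-0  10011-(✓)  101-11(✓)  11-100(✓)  11-111(✓)  110-11(✓)  111-01  1111-1  11110-
size-2^2 implicants → --0111  -00-10  -0011-  -1-100  0-01-1  1--111  1-0-11  10--11  100-1-
Unchecked terms (primes): --0111, -00-10, -0011-, -1-100, -11001, 0-01-1, 00-101, 00-110, 01010-, 0110-1, 1--111, 1-0-11, 1-0100, 10--11, 100-1-, 1000-1, 1001-0, 101000, 111-01, 1111-1, 11110-
Minterm coverage:
  m2 ⊆ -00-10 [E]
  m5 ⊆ 0-01-1,00-101
  m7 ⊆ --0111,-0011-,0-01-1
  m14 ⊆ 00-110 [E]
  m20 ⊆ -1-100,01010-
  m21 ⊆ 0-01-1,01010-
  m23 ⊆ --0111,0-01-1
  m25 ⊆ -11001,0110-1
  m27 ⊆ 0110-1 [E]
  m28 ⊆ -1-100 [E]
  m33 ⊆ 1000-1 [E]
  m35 ⊆ 1-0-11,10--11,100-1-,1000-1
  m36 ⊆ 1-0100,1001-0
  m38 ⊆ -00-10,-0011-,100-1-,1001-0
  m39 ⊆ --0111,-0011-,1--111,1-0-11,10--11,100-1-
  m40 ⊆ 101000 [E]
  m43 ⊆ 10--11 [E]
  m47 ⊆ 1--111,10--11
  m51 ⊆ 1-0-11 [E]
  m52 ⊆ -1-100,1-0100
  m55 ⊆ --0111,1--111,1-0-11
  m57 ⊆ -11001,111-01
  m60 ⊆ -1-100,11110-
  m61 ⊆ 111-01,1111-1,11110-
  m63 ⊆ 1--111,1111-1
E = {-00-10, -1-100, 00-110, 0110-1, 1-0-11, 10--11, 1000-1, 101000}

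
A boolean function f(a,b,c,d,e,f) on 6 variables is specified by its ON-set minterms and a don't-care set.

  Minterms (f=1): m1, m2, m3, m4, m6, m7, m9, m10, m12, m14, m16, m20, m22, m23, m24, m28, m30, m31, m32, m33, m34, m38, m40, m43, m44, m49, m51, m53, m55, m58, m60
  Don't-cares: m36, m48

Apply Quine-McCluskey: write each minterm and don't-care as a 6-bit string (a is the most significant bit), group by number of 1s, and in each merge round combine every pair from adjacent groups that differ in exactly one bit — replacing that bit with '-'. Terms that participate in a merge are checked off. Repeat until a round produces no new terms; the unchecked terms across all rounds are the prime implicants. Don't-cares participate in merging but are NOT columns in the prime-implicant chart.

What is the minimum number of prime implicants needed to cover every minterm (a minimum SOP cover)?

size-2^0 implicants → 000001(✓)  000010(✓)  000011(✓)  000100(✓)  000110(✓)  000111(✓)  001001(✓)  001010(✓)  001100(✓)  001110(✓)  010000(✓)  010100(✓)  010110(✓)  010111(✓)  011000(✓)  011100(✓)  011110(✓)  011111(✓)  100000(✓)  100001(✓)  100010(✓)  100100(✓)  100110(✓)  101000(✓)  101011  101100(✓)  110000(✓)  110001(✓)  110011(✓)  110101(✓)  110111(✓)  111010  111100(✓)
size-2^1 implicants → -00001  -00010(✓)  -00100(✓)  -00110(✓)  -01100(✓)  -10000  -10111  -11100(✓)  0-0100(✓)  0-0110(✓)  0-0111(✓)  0-1100(✓)  0-1110(✓)  00-001  00-010(✓)  00-100(✓)  00-110(✓)  000-10(✓)  000-11(✓)  0000-1  00001-(✓)  0001-0(✓)  00011-(✓)  001-10(✓)  0011-0(✓)  01-000(✓)  01-100(✓)  01-110(✓)  01-111(✓)  010-00(✓)  0101-0(✓)  01011-(✓)  011-00(✓)  0111-0(✓)  01111-(✓)  1-0000(✓)  1-0001(✓)  1-1100(✓)  10-000(✓)  10-100(✓)  100-00(✓)  100-10(✓)  1000-0(✓)  10000-(✓)  1001-0(✓)  101-00(✓)  110-01(✓)  110-11(✓)  1100-1(✓)  11000-(✓)  1101-1(✓)
size-2^2 implicants → --1100  -0-100  -00-10  -001-0  0--100(✓)  0--110(✓)  0-01-0(✓)  0-011-  0-11-0(✓)  00--10  00-1-0(✓)  000-1-  01--00  01-1-0(✓)  01-11-  1-000-  10--00  100--0  110--1
size-2^3 implicants → 0--1-0
Unchecked terms (primes): --1100, -0-100, -00-10, -00001, -001-0, -10000, -10111, 0--1-0, 0-011-, 00--10, 00-001, 000-1-, 0000-1, 01--00, 01-11-, 1-000-, 10--00, 100--0, 101011, 110--1, 111010
Minterm coverage:
  m1 ⊆ -00001,00-001,0000-1
  m2 ⊆ -00-10,00--10,000-1-
  m3 ⊆ 000-1-,0000-1
  m4 ⊆ -0-100,-001-0,0--1-0
  m6 ⊆ -00-10,-001-0,0--1-0,0-011-,00--10,000-1-
  m7 ⊆ 0-011-,000-1-
  m9 ⊆ 00-001 [E]
  m10 ⊆ 00--10 [E]
  m12 ⊆ --1100,-0-100,0--1-0
  m14 ⊆ 0--1-0,00--10
  m16 ⊆ -10000,01--00
  m20 ⊆ 0--1-0,01--00
  m22 ⊆ 0--1-0,0-011-,01-11-
  m23 ⊆ -10111,0-011-,01-11-
  m24 ⊆ 01--00 [E]
  m28 ⊆ --1100,0--1-0,01--00
  m30 ⊆ 0--1-0,01-11-
  m31 ⊆ 01-11- [E]
  m32 ⊆ 1-000-,10--00,100--0
  m33 ⊆ -00001,1-000-
  m34 ⊆ -00-10,100--0
  m38 ⊆ -00-10,-001-0,100--0
  m40 ⊆ 10--00 [E]
  m43 ⊆ 101011 [E]
  m44 ⊆ --1100,-0-100,10--00
  m49 ⊆ 1-000-,110--1
  m51 ⊆ 110--1 [E]
  m53 ⊆ 110--1 [E]
  m55 ⊆ -10111,110--1
  m58 ⊆ 111010 [E]
  m60 ⊆ --1100 [E]
E = {--1100, 00--10, 00-001, 01--00, 01-11-, 10--00, 101011, 110--1, 111010}
Petrick residual → -0-100, -00-10, -00001, 000-1-
Cover = cde'f' + b'de'f' + b'c'ef' + b'c'd'e'f + a'b'ef' + a'b'd'e'f + a'b'c'e + a'be'f' + a'bde + ab'e'f' + ab'cd'ef + abc'f + abcd'ef'  |cover|=13

13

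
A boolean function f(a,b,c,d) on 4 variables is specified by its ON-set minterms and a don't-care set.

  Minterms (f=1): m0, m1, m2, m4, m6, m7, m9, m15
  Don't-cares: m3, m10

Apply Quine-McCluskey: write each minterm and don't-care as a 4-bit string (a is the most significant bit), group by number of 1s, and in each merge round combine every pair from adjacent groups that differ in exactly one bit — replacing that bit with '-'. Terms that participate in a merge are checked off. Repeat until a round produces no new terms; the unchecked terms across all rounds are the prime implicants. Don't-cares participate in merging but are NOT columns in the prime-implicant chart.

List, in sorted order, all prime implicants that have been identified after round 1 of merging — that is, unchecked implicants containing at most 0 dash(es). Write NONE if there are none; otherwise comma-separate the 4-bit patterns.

[col 0] 0000*, 0001*, 0010*, 0011*, 0100*, 0110*, 0111*, 1001*, 1010*, 1111*
[col 1] -001, -010, -111, 0-00*, 0-10*, 0-11*, 00-0*, 00-1*, 000-*, 001-*, 01-0*, 011-*
[col 2] 0--0, 0-1-, 00--
Prime implicants: -001, -010, -111, 0--0, 0-1-, 00--

NONE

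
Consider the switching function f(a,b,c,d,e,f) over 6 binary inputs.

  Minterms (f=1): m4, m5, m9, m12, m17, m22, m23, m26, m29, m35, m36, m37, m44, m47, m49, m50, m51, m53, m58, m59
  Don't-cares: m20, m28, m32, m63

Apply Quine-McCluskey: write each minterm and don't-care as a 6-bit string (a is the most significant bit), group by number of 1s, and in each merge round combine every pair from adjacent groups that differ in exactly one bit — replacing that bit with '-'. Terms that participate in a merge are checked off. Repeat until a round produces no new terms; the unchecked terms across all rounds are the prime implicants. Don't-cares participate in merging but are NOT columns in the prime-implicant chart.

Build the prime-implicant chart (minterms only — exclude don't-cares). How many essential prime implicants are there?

[col 0] 000100*, 000101*, 001001, 001100*, 010001*, 010100*, 010110*, 010111*, 011010*, 011100*, 011101*, 100000*, 100011*, 100100*, 100101*, 101100*, 101111*, 110001*, 110010*, 110011*, 110101*, 111010*, 111011*, 111111*
[col 1] -00100*, -00101*, -01100*, -10001, -11010, 0-0100*, 0-1100*, 00-100*, 00010-*, 01-100*, 0101-0, 01011-, 01110-, 1-0011, 1-0101, 1-1111, 10-100*, 100-00, 10010-*, 11-010*, 11-011*, 110-01, 1100-1, 11001-*, 111-11, 11101-*
[col 2] -0-100, -0010-, 0--100, 11-01-
Prime implicants: -0-100, -0010-, -10001, -11010, 0--100, 001001, 0101-0, 01011-, 01110-, 1-0011, 1-0101, 1-1111, 100-00, 11-01-, 110-01, 1100-1, 111-11
PI chart (minterm → PIs covering it):
  4 | -0-100,-0010-,0--100
  5 | -0010-  (sole → essential)
  9 | 001001  (sole → essential)
  12 | -0-100,0--100
  17 | -10001  (sole → essential)
  22 | 0101-0,01011-
  23 | 01011-  (sole → essential)
  26 | -11010  (sole → essential)
  29 | 01110-  (sole → essential)
  35 | 1-0011  (sole → essential)
  36 | -0-100,-0010-,100-00
  37 | -0010-,1-0101
  44 | -0-100  (sole → essential)
  47 | 1-1111  (sole → essential)
  49 | -10001,110-01,1100-1
  50 | 11-01-  (sole → essential)
  51 | 1-0011,11-01-,1100-1
  53 | 1-0101,110-01
  58 | -11010,11-01-
  59 | 11-01-,111-11
Essential prime implicants: -0-100, -0010-, -10001, -11010, 001001, 01011-, 01110-, 1-0011, 1-1111, 11-01-

10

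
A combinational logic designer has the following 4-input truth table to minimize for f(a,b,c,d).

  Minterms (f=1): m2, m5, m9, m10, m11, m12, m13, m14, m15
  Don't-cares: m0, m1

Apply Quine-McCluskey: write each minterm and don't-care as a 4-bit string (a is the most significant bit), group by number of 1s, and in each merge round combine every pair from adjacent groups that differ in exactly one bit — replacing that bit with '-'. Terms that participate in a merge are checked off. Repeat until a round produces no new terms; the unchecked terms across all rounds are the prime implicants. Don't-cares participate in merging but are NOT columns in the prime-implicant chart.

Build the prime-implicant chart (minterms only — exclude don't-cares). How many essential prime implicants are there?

2

size-2^0 implicants → 0000(✓)  0001(✓)  0010(✓)  0101(✓)  1001(✓)  1010(✓)  1011(✓)  1100(✓)  1101(✓)  1110(✓)  1111(✓)
size-2^1 implicants → -001(✓)  -010  -101(✓)  0-01(✓)  00-0  000-  1-01(✓)  1-10(✓)  1-11(✓)  10-1(✓)  101-(✓)  11-0(✓)  11-1(✓)  110-(✓)  111-(✓)
size-2^2 implicants → --01  1--1  1-1-  11--
Unchecked terms (primes): --01, -010, 00-0, 000-, 1--1, 1-1-, 11--
Minterm coverage:
  m2 ⊆ -010,00-0
  m5 ⊆ --01 [E]
  m9 ⊆ --01,1--1
  m10 ⊆ -010,1-1-
  m11 ⊆ 1--1,1-1-
  m12 ⊆ 11-- [E]
  m13 ⊆ --01,1--1,11--
  m14 ⊆ 1-1-,11--
  m15 ⊆ 1--1,1-1-,11--
E = {--01, 11--}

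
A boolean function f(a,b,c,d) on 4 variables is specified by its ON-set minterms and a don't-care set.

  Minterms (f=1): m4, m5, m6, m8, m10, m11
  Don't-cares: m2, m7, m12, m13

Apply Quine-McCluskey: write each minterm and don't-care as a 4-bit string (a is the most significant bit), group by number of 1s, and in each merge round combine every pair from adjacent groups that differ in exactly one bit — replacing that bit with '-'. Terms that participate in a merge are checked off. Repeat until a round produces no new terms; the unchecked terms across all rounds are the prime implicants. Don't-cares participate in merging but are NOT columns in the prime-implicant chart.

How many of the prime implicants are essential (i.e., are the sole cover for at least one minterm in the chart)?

size-2^0 implicants → 0010(✓)  0100(✓)  0101(✓)  0110(✓)  0111(✓)  1000(✓)  1010(✓)  1011(✓)  1100(✓)  1101(✓)
size-2^1 implicants → -010  -100(✓)  -101(✓)  0-10  01-0(✓)  01-1(✓)  010-(✓)  011-(✓)  1-00  10-0  101-  110-(✓)
size-2^2 implicants → -10-  01--
Unchecked terms (primes): -010, -10-, 0-10, 01--, 1-00, 10-0, 101-
Minterm coverage:
  m4 ⊆ -10-,01--
  m5 ⊆ -10-,01--
  m6 ⊆ 0-10,01--
  m8 ⊆ 1-00,10-0
  m10 ⊆ -010,10-0,101-
  m11 ⊆ 101- [E]
E = {101-}

1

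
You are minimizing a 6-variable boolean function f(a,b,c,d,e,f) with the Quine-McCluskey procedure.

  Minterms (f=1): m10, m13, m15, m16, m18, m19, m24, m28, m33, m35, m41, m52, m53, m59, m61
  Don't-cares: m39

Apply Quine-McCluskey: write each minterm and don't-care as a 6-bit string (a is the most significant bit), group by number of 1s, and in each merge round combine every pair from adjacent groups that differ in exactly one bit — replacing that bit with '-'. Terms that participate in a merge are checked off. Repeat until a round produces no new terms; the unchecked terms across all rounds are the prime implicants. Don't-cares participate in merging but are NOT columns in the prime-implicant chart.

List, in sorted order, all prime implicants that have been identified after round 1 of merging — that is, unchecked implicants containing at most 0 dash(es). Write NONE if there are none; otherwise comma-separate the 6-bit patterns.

001010, 111011

[col 0] 001010, 001101*, 001111*, 010000*, 010010*, 010011*, 011000*, 011100*, 100001*, 100011*, 100111*, 101001*, 110100*, 110101*, 111011, 111101*
[col 1] 0011-1, 01-000, 0100-0, 01001-, 011-00, 10-001, 100-11, 1000-1, 11-101, 11010-
Prime implicants: 001010, 0011-1, 01-000, 0100-0, 01001-, 011-00, 10-001, 100-11, 1000-1, 11-101, 11010-, 111011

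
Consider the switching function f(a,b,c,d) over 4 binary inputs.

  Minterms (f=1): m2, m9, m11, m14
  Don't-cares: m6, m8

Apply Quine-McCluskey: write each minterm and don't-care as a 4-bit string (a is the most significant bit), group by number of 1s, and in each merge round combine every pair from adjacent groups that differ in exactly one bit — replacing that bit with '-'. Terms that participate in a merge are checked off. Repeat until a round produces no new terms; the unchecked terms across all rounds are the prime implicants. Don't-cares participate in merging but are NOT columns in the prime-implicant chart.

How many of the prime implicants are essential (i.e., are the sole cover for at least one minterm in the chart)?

3

Round 0: 0010✓ 0110✓ 1000✓ 1001✓ 1011✓ 1110✓
Round 1: -110 0-10 10-1 100-
PIs = {-110, 0-10, 10-1, 100-}
Coverage chart:
  m2: 0-10 ←essential
  m9: 10-1,100-
  m11: 10-1 ←essential
  m14: -110 ←essential
Essential: -110, 0-10, 10-1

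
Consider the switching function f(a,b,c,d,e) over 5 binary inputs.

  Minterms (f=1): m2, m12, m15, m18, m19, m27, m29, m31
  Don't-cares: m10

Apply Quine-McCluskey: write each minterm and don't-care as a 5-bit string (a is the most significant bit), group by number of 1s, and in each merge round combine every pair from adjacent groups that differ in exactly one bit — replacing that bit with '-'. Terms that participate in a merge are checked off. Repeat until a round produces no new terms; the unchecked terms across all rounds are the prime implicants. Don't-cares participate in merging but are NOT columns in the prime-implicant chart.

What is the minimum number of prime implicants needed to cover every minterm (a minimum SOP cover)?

Round 0: 00010✓ 01010✓ 01100 01111✓ 10010✓ 10011✓ 11011✓ 11101✓ 11111✓
Round 1: -0010 -1111 0-010 1-011 1001- 11-11 111-1
PIs = {-0010, -1111, 0-010, 01100, 1-011, 1001-, 11-11, 111-1}
Coverage chart:
  m2: -0010,0-010
  m12: 01100 ←essential
  m15: -1111 ←essential
  m18: -0010,1001-
  m19: 1-011,1001-
  m27: 1-011,11-11
  m29: 111-1 ←essential
  m31: -1111,11-11,111-1
Essential: -1111, 01100, 111-1
Petrick residual → -0010, 1-011
Min cover (5 terms): b'c'de' + bcde + a'bcd'e' + ac'de + abce

5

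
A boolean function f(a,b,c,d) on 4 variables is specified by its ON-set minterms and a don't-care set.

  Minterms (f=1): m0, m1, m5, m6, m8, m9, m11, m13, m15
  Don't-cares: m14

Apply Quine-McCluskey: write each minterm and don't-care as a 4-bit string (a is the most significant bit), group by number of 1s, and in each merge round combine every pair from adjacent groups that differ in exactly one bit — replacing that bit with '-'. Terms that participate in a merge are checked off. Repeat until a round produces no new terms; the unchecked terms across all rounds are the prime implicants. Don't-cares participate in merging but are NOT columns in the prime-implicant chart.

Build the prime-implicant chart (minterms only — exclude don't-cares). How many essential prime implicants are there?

[col 0] 0000*, 0001*, 0101*, 0110*, 1000*, 1001*, 1011*, 1101*, 1110*, 1111*
[col 1] -000*, -001*, -101*, -110, 0-01*, 000-*, 1-01*, 1-11*, 10-1*, 100-*, 11-1*, 111-
[col 2] --01, -00-, 1--1
Prime implicants: --01, -00-, -110, 1--1, 111-
PI chart (minterm → PIs covering it):
  0 | -00-  (sole → essential)
  1 | --01,-00-
  5 | --01  (sole → essential)
  6 | -110  (sole → essential)
  8 | -00-  (sole → essential)
  9 | --01,-00-,1--1
  11 | 1--1  (sole → essential)
  13 | --01,1--1
  15 | 1--1,111-
Essential prime implicants: --01, -00-, -110, 1--1

4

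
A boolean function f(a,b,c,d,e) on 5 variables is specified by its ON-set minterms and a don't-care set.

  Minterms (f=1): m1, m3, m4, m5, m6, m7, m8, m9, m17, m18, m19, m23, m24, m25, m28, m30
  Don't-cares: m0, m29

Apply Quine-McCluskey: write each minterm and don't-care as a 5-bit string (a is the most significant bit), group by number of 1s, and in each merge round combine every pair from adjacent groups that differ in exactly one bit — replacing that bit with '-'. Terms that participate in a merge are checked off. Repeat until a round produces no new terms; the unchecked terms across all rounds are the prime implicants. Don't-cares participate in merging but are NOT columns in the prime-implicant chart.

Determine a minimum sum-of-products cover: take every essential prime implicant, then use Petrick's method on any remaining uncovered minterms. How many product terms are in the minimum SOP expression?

Round 0: 00000✓ 00001✓ 00011✓ 00100✓ 00101✓ 00110✓ 00111✓ 01000✓ 01001✓ 10001✓ 10010✓ 10011✓ 10111✓ 11000✓ 11001✓ 11100✓ 11101✓ 11110✓
Round 1: -0001✓ -0011✓ -0111✓ -1000✓ -1001✓ 0-000✓ 0-001✓ 00-00✓ 00-01✓ 00-11✓ 000-1✓ 0000-✓ 001-0✓ 001-1✓ 0010-✓ 0011-✓ 0100-✓ 1-001✓ 10-11✓ 100-1✓ 1001- 11-00✓ 11-01✓ 1100-✓ 111-0 1110-✓
Round 2: --001 -0-11 -00-1 -100- 0-00- 00--1 00-0- 001-- 11-0-
PIs = {--001, -0-11, -00-1, -100-, 0-00-, 00--1, 00-0-, 001--, 1001-, 11-0-, 111-0}
Coverage chart:
  m1: --001,-00-1,0-00-,00--1,00-0-
  m3: -0-11,-00-1,00--1
  m4: 00-0-,001--
  m5: 00--1,00-0-,001--
  m6: 001-- ←essential
  m7: -0-11,00--1,001--
  m8: -100-,0-00-
  m9: --001,-100-,0-00-
  m17: --001,-00-1
  m18: 1001- ←essential
  m19: -0-11,-00-1,1001-
  m23: -0-11 ←essential
  m24: -100-,11-0-
  m25: --001,-100-,11-0-
  m28: 11-0-,111-0
  m30: 111-0 ←essential
Essential: -0-11, 001--, 1001-, 111-0
Petrick residual → --001, -100-
Min cover (6 terms): c'd'e + b'de + bc'd' + a'b'c + ab'c'd + abce'

6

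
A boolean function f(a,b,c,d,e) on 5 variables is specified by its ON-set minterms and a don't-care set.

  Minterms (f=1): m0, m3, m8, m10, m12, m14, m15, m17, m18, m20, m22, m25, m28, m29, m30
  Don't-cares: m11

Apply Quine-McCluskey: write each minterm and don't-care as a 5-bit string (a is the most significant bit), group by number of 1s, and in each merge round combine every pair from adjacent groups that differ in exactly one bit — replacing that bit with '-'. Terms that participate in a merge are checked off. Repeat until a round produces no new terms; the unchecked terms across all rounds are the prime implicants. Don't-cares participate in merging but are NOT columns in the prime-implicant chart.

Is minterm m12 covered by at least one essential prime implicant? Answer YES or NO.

size-2^0 implicants → 00000(✓)  00011(✓)  01000(✓)  01010(✓)  01011(✓)  01100(✓)  01110(✓)  01111(✓)  10001(✓)  10010(✓)  10100(✓)  10110(✓)  11001(✓)  11100(✓)  11101(✓)  11110(✓)
size-2^1 implicants → -1100(✓)  -1110(✓)  0-000  0-011  01-00(✓)  01-10(✓)  01-11(✓)  010-0(✓)  0101-(✓)  011-0(✓)  0111-(✓)  1-001  1-100(✓)  1-110(✓)  10-10  101-0(✓)  11-01  111-0(✓)  1110-
size-2^2 implicants → -11-0  01--0  01-1-  1-1-0
Unchecked terms (primes): -11-0, 0-000, 0-011, 01--0, 01-1-, 1-001, 1-1-0, 10-10, 11-01, 1110-
Minterm coverage:
  m0 ⊆ 0-000 [E]
  m3 ⊆ 0-011 [E]
  m8 ⊆ 0-000,01--0
  m10 ⊆ 01--0,01-1-
  m12 ⊆ -11-0,01--0
  m14 ⊆ -11-0,01--0,01-1-
  m15 ⊆ 01-1- [E]
  m17 ⊆ 1-001 [E]
  m18 ⊆ 10-10 [E]
  m20 ⊆ 1-1-0 [E]
  m22 ⊆ 1-1-0,10-10
  m25 ⊆ 1-001,11-01
  m28 ⊆ -11-0,1-1-0,1110-
  m29 ⊆ 11-01,1110-
  m30 ⊆ -11-0,1-1-0
E = {0-000, 0-011, 01-1-, 1-001, 1-1-0, 10-10}

NO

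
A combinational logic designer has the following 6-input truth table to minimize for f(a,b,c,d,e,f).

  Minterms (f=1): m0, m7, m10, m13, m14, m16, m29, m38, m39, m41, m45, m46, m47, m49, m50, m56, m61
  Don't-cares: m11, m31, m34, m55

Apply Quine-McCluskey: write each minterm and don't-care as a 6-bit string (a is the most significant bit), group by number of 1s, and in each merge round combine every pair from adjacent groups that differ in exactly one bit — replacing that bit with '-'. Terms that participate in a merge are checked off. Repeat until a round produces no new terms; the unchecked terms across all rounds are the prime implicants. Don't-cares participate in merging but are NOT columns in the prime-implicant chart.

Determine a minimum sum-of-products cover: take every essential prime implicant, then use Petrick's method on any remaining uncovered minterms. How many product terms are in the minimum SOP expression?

9

[col 0] 000000*, 000111*, 001010*, 001011*, 001101*, 001110*, 010000*, 011101*, 011111*, 100010*, 100110*, 100111*, 101001*, 101101*, 101110*, 101111*, 110001, 110010*, 110111*, 111000, 111101*
[col 1] -00111, -01101*, -01110, -11101*, 0-0000, 0-1101*, 001-10, 00101-, 0111-1, 1-0010, 1-0111, 1-1101*, 10-110*, 10-111*, 100-10, 10011-*, 101-01, 1011-1, 10111-*
[col 2] --1101, 10-11-
Prime implicants: --1101, -00111, -01110, 0-0000, 001-10, 00101-, 0111-1, 1-0010, 1-0111, 10-11-, 100-10, 101-01, 1011-1, 110001, 111000
PI chart (minterm → PIs covering it):
  0 | 0-0000  (sole → essential)
  7 | -00111  (sole → essential)
  10 | 001-10,00101-
  13 | --1101  (sole → essential)
  14 | -01110,001-10
  16 | 0-0000  (sole → essential)
  29 | --1101,0111-1
  38 | 10-11-,100-10
  39 | -00111,1-0111,10-11-
  41 | 101-01  (sole → essential)
  45 | --1101,101-01,1011-1
  46 | -01110,10-11-
  47 | 10-11-,1011-1
  49 | 110001  (sole → essential)
  50 | 1-0010  (sole → essential)
  56 | 111000  (sole → essential)
  61 | --1101  (sole → essential)
Essential prime implicants: --1101, -00111, 0-0000, 1-0010, 101-01, 110001, 111000
Petrick residual → 001-10, 10-11-
Minimum SOP uses 9 PIs: cde'f + b'c'def + a'c'd'e'f' + a'b'cef' + ac'd'ef' + ab'de + ab'ce'f + abc'd'e'f + abcd'e'f'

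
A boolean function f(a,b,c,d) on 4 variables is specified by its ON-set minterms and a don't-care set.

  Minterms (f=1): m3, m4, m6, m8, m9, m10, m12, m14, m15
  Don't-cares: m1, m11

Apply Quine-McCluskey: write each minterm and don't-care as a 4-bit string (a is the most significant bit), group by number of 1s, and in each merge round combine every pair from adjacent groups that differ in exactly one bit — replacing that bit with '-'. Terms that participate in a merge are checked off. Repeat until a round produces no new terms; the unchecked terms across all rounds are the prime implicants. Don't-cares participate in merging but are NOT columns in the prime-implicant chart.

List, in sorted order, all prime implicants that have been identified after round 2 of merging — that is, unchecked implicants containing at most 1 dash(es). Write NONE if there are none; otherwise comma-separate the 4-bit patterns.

[col 0] 0001*, 0011*, 0100*, 0110*, 1000*, 1001*, 1010*, 1011*, 1100*, 1110*, 1111*
[col 1] -001*, -011*, -100*, -110*, 00-1*, 01-0*, 1-00*, 1-10*, 1-11*, 10-0*, 10-1*, 100-*, 101-*, 11-0*, 111-*
[col 2] -0-1, -1-0, 1--0, 1-1-, 10--
Prime implicants: -0-1, -1-0, 1--0, 1-1-, 10--

NONE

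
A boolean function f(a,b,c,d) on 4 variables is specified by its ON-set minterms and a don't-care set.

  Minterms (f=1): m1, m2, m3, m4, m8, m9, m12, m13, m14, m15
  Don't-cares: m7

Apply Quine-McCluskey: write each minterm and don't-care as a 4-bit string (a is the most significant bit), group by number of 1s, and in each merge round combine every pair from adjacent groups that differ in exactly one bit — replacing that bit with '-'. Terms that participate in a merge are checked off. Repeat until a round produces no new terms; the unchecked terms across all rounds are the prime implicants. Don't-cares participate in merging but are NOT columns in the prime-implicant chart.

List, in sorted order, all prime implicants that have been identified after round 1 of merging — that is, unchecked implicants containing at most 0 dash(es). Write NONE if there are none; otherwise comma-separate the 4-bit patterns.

NONE

Round 0: 0001✓ 0010✓ 0011✓ 0100✓ 0111✓ 1000✓ 1001✓ 1100✓ 1101✓ 1110✓ 1111✓
Round 1: -001 -100 -111 0-11 00-1 001- 1-00✓ 1-01✓ 100-✓ 11-0✓ 11-1✓ 110-✓ 111-✓
Round 2: 1-0- 11--
PIs = {-001, -100, -111, 0-11, 00-1, 001-, 1-0-, 11--}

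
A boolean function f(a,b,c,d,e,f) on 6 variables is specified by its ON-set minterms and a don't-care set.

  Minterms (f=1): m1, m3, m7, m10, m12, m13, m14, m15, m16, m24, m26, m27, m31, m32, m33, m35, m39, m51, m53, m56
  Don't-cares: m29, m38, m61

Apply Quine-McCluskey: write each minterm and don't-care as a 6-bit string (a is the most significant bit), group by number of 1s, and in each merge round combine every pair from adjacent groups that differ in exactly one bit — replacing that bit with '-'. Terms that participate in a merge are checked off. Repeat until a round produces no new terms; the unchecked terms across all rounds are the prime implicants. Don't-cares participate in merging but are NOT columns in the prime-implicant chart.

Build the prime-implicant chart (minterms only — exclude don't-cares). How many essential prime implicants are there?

Round 0: 000001✓ 000011✓ 000111✓ 001010✓ 001100✓ 001101✓ 001110✓ 001111✓ 010000✓ 011000✓ 011010✓ 011011✓ 011101✓ 011111✓ 100000✓ 100001✓ 100011✓ 100110✓ 100111✓ 110011✓ 110101✓ 111000✓ 111101✓
Round 1: -00001✓ -00011✓ -00111✓ -11000 -11101 0-1010 0-1101✓ 0-1111✓ 00-111 000-11✓ 0000-1✓ 001-10 0011-0✓ 0011-1✓ 00110-✓ 00111-✓ 01-000 011-11 0110-0 01101- 0111-1✓ 1-0011 100-11✓ 1000-1✓ 10000- 10011- 11-101
Round 2: -00-11 -000-1 0-11-1 0011--
PIs = {-00-11, -000-1, -11000, -11101, 0-1010, 0-11-1, 00-111, 001-10, 0011--, 01-000, 011-11, 0110-0, 01101-, 1-0011, 10000-, 10011-, 11-101}
Coverage chart:
  m1: -000-1 ←essential
  m3: -00-11,-000-1
  m7: -00-11,00-111
  m10: 0-1010,001-10
  m12: 0011-- ←essential
  m13: 0-11-1,0011--
  m14: 001-10,0011--
  m15: 0-11-1,00-111,0011--
  m16: 01-000 ←essential
  m24: -11000,01-000,0110-0
  m26: 0-1010,0110-0,01101-
  m27: 011-11,01101-
  m31: 0-11-1,011-11
  m32: 10000- ←essential
  m33: -000-1,10000-
  m35: -00-11,-000-1,1-0011
  m39: -00-11,10011-
  m51: 1-0011 ←essential
  m53: 11-101 ←essential
  m56: -11000 ←essential
Essential: -000-1, -11000, 0011--, 01-000, 1-0011, 10000-, 11-101

7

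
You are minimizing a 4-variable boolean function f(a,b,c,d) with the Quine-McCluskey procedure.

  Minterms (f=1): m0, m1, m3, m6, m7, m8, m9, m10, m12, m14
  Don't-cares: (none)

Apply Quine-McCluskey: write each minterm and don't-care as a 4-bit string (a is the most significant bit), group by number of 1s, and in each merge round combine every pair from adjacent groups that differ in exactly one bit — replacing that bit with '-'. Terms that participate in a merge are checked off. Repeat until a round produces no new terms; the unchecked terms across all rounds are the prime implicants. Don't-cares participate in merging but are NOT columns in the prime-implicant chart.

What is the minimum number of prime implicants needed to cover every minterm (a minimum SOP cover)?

4

[col 0] 0000*, 0001*, 0011*, 0110*, 0111*, 1000*, 1001*, 1010*, 1100*, 1110*
[col 1] -000*, -001*, -110, 0-11, 00-1, 000-*, 011-, 1-00*, 1-10*, 10-0*, 100-*, 11-0*
[col 2] -00-, 1--0
Prime implicants: -00-, -110, 0-11, 00-1, 011-, 1--0
PI chart (minterm → PIs covering it):
  0 | -00-  (sole → essential)
  1 | -00-,00-1
  3 | 0-11,00-1
  6 | -110,011-
  7 | 0-11,011-
  8 | -00-,1--0
  9 | -00-  (sole → essential)
  10 | 1--0  (sole → essential)
  12 | 1--0  (sole → essential)
  14 | -110,1--0
Essential prime implicants: -00-, 1--0
Petrick residual → -110, 0-11
Minimum SOP uses 4 PIs: b'c' + bcd' + a'cd + ad'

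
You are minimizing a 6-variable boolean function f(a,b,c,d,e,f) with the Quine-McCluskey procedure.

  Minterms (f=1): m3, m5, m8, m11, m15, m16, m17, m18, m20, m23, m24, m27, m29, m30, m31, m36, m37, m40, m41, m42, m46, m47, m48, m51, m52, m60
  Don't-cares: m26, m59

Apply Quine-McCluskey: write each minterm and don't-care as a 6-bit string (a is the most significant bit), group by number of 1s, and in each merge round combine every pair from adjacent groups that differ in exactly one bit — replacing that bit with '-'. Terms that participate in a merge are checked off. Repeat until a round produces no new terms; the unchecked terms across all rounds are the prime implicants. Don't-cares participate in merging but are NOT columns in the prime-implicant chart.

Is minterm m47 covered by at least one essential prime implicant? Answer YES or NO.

NO

[col 0] 000011*, 000101*, 001000*, 001011*, 001111*, 010000*, 010001*, 010010*, 010100*, 010111*, 011000*, 011010*, 011011*, 011101*, 011110*, 011111*, 100100*, 100101*, 101000*, 101001*, 101010*, 101110*, 101111*, 110000*, 110011*, 110100*, 111011*, 111100*
[col 1] -00101, -01000, -01111, -10000*, -10100*, -11011, 0-1000, 0-1011*, 0-1111*, 00-011, 001-11*, 01-000*, 01-010*, 01-111, 010-00*, 0100-0*, 01000-, 011-10*, 011-11*, 0110-0*, 01101-*, 0111-1, 01111-*, 1-0100, 10010-, 101-10, 1010-0, 10100-, 10111-, 11-011, 11-100, 110-00*
[col 2] -10-00, 0-1-11, 01-0-0, 011-1-
Prime implicants: -00101, -01000, -01111, -10-00, -11011, 0-1-11, 0-1000, 00-011, 01-0-0, 01-111, 01000-, 011-1-, 0111-1, 1-0100, 10010-, 101-10, 1010-0, 10100-, 10111-, 11-011, 11-100
PI chart (minterm → PIs covering it):
  3 | 00-011  (sole → essential)
  5 | -00101  (sole → essential)
  8 | -01000,0-1000
  11 | 0-1-11,00-011
  15 | -01111,0-1-11
  16 | -10-00,01-0-0,01000-
  17 | 01000-  (sole → essential)
  18 | 01-0-0  (sole → essential)
  20 | -10-00  (sole → essential)
  23 | 01-111  (sole → essential)
  24 | 0-1000,01-0-0
  27 | -11011,0-1-11,011-1-
  29 | 0111-1  (sole → essential)
  30 | 011-1-  (sole → essential)
  31 | 0-1-11,01-111,011-1-,0111-1
  36 | 1-0100,10010-
  37 | -00101,10010-
  40 | -01000,1010-0,10100-
  41 | 10100-  (sole → essential)
  42 | 101-10,1010-0
  46 | 101-10,10111-
  47 | -01111,10111-
  48 | -10-00  (sole → essential)
  51 | 11-011  (sole → essential)
  52 | -10-00,1-0100,11-100
  60 | 11-100  (sole → essential)
Essential prime implicants: -00101, -10-00, 00-011, 01-0-0, 01-111, 01000-, 011-1-, 0111-1, 10100-, 11-011, 11-100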